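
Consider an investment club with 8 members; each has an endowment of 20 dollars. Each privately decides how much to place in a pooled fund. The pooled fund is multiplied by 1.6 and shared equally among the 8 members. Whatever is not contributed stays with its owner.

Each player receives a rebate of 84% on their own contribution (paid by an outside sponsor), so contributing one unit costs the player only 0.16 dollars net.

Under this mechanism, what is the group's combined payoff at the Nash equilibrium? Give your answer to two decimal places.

390.40 dollars

With the mechanism, a contributed unit returns (1.6/8) / 0.16 = 1.2500 per unit of net cost to the contributor — now above 1 — so contributing fully is weakly dominant for every player.
At the Nash equilibrium everyone contributes 20. Group total payoff = 8 × (20 × 0.84 + 1.6 × 20) = 390.40.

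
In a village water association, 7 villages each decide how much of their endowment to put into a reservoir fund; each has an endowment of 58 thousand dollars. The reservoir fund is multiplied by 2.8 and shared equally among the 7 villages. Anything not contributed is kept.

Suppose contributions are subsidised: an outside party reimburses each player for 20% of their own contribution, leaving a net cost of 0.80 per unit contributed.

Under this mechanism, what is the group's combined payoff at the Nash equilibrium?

406.00 thousand dollars

With the mechanism, a contributed unit returns (2.8/7) / 0.80 = 0.5000 per unit of net cost — still below 1 — so contributing 0 remains dominant for every player.
Everyone keeps their endowment and the group total is 7 × 58 = 406.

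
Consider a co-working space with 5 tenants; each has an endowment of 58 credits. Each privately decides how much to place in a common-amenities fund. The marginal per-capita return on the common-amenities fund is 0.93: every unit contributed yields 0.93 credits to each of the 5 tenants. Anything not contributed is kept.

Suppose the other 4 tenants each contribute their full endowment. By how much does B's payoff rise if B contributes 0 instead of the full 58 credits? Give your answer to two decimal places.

4.06 credits

Switching from a contribution of 58 to 0 lets B keep an extra 58 credits, but lowers the common-amenities fund by 58, which costs B their own share of that drop: 0.93 × 58 = 53.94.
Net gain = 58 − 53.94 = 4.06. The private return per contributed unit (0.93) is below 1, so free-riding is indeed the best response regardless of what the others do.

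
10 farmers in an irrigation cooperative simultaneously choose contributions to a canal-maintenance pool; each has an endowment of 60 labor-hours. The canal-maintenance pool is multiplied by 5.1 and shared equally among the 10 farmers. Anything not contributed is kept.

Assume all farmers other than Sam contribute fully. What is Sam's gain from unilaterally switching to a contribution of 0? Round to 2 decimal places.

Switching from a contribution of 60 to 0 lets Sam keep an extra 60 labor-hours, but lowers the canal-maintenance pool by 60, which costs Sam their own share of that drop: 5.1/10 × 60 = 30.60.
Net gain = 60 − 30.60 = 29.40. The private return per contributed unit (0.5100) is below 1, so free-riding is indeed the best response regardless of what the others do.

29.40 labor-hours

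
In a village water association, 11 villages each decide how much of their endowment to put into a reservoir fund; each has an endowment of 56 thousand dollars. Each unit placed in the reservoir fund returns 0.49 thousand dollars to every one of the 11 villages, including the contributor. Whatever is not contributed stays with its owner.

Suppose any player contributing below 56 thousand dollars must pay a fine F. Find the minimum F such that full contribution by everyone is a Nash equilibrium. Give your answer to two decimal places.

Given the others contribute fully, the best deviation is to contribute 0 (any partial contribution still incurs the fine and gives up units whose private return 0.49 is below 1).
Deviating from 56 to 0 saves 56 thousand dollars but forfeits the deviator's share of the drop in the reservoir fund: 0.49 × 56 = 27.44.
So the deviation gain is 56 − 27.44 = 28.56, and the fine must be at least 28.56 thousand dollars to wipe it out.

28.56 thousand dollars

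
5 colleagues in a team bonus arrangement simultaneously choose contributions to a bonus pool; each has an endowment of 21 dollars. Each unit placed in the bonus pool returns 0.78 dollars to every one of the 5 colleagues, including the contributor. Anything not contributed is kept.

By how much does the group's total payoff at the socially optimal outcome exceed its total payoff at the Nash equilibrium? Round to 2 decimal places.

The private return per contributed unit is 0.78 < 1, so contributing 0 is dominant for every player. At the Nash equilibrium everyone keeps their 21, and the group total is 5 × 21 = 105.
Each contributed unit returns 3.900 to the group as a whole (0.78 to each of 5 players), which exceeds 1, so the social optimum is full contribution: group total = 3.900 × 105 = 409.50.
Efficiency loss = 409.50 − 105 = 304.50.

304.50 dollars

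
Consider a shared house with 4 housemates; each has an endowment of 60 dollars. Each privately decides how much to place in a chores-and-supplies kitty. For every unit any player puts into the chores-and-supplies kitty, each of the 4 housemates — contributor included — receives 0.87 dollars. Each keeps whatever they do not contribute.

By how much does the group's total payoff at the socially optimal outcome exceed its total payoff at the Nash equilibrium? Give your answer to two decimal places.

595.20 dollars

The private return per contributed unit is 0.87 < 1, so contributing 0 is dominant for every player. At the Nash equilibrium everyone keeps their 60, and the group total is 4 × 60 = 240.
Each contributed unit returns 3.480 to the group as a whole (0.87 to each of 4 players), which exceeds 1, so the social optimum is full contribution: group total = 3.480 × 240 = 835.20.
Efficiency loss = 835.20 − 240 = 595.20.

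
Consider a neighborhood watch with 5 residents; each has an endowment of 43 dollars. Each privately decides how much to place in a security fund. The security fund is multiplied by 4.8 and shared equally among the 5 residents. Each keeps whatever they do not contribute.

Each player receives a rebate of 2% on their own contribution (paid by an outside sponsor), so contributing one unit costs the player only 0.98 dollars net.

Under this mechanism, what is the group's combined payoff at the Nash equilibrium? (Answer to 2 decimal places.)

Even with the mechanism, each unit contributed returns only (4.8/5) / 0.98 = 0.9796 per unit of net cost, so contributing nothing is still dominant.
Everyone keeps their endowment and the group total is 5 × 43 = 215.

215.00 dollars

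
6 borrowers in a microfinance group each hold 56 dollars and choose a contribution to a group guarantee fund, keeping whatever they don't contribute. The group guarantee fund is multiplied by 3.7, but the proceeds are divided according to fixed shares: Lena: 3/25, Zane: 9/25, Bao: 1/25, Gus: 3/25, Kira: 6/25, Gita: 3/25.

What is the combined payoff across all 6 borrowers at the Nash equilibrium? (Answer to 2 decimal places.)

487.20 dollars

Each unit j contributes comes back to j as 3.7 × (j's share), so j prefers to contribute only if that share exceeds 1/3.7 = 0.2703; otherwise keeping the unit dominates.
Only Zane (9/25) clears that bar, contributing 56; the remaining 5 contribute 0. Total contributed: 56.
The group guarantee fund pays out 3.7 × 56 = 207.20 in total (split across the unequal shares, but the aggregate is all that matters for the group sum).
The 5 free-riders keep 56 each, adding 280. Group total = 280 + 207.20 = 487.20.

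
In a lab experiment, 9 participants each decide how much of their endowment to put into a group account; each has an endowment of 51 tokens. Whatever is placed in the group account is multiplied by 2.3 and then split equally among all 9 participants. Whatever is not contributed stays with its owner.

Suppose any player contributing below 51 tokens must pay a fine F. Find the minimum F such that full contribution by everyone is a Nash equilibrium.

37.97 tokens

Given the others contribute fully, the best deviation is to contribute 0 (any partial contribution still incurs the fine and gives up units whose private return 0.2556 is below 1).
Deviating from 51 to 0 saves 51 tokens but forfeits the deviator's share of the drop in the group account: 2.3/9 × 51 = 13.03.
So the deviation gain is 51 − 13.03 = 37.97, and the fine must be at least 37.97 tokens to wipe it out.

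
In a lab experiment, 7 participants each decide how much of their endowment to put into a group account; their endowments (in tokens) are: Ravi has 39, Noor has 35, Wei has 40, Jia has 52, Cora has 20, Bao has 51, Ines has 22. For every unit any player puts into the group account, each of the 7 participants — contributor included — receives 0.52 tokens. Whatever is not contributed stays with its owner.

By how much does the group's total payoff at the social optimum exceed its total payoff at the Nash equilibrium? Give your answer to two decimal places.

The private return per contributed unit is 0.52 < 1 for everyone, so the Nash equilibrium is zero contribution and the group total is Σ E_j = 39 + 35 + 40 + 52 + 20 + 51 + 22 = 259.
Each contributed unit returns 3.640 to the group, so the social optimum is full contribution by everyone: group total = 3.640 × 259 = 942.76.
Efficiency loss = (3.640 − 1) × 259 = 683.76.

683.76 tokens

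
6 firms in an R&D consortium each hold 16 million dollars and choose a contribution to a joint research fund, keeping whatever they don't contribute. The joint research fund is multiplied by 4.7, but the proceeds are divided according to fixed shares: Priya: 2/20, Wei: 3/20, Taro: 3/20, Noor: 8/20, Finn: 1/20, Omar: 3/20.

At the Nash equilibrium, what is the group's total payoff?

Player j's private return per contributed unit is 4.7 × (j's share). Contributing is weakly dominant for j when that share is at least 1/4.7 = 0.2128, and contributing 0 is dominant otherwise.
Noor alone (share 8/20) is above the threshold, contributing 16; the remaining 5 contribute 0. Total contributed: 16.
The joint research fund pays out 4.7 × 16 = 75.20 in total (split across the unequal shares, but the aggregate is all that matters for the group sum).
The 5 free-riders keep 16 each, adding 80. Group total = 80 + 75.20 = 155.20.

155.20 million dollars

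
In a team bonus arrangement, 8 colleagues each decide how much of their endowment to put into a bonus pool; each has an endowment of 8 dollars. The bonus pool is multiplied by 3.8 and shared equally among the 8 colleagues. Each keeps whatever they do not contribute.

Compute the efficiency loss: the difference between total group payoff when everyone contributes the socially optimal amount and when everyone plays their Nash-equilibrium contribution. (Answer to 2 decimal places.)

179.20 dollars

Each contributed unit returns 3.8/8 = 0.4750 to its contributor — below 1 — so contributing 0 is dominant for every player. At the Nash equilibrium everyone keeps their 8, and the group total is 8 × 8 = 64.
Each contributed unit returns 3.800 to the group as a whole (0.4750 to each of 8 players), which exceeds 1, so the social optimum is full contribution: group total = 3.800 × 64 = 243.20.
Efficiency loss = 243.20 − 64 = 179.20.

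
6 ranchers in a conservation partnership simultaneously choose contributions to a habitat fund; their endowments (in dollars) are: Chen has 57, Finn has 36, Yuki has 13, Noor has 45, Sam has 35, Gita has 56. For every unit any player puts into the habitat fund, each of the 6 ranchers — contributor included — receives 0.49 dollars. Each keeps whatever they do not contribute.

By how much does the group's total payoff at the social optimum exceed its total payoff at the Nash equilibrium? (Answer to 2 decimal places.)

The private return per contributed unit is 0.49 < 1 for everyone, so the Nash equilibrium is zero contribution and the group total is Σ E_j = 57 + 36 + 13 + 45 + 35 + 56 = 242.
Each contributed unit returns 2.940 to the group, so the social optimum is full contribution by everyone: group total = 2.940 × 242 = 711.48.
Efficiency loss = (2.940 − 1) × 242 = 469.48.

469.48 dollars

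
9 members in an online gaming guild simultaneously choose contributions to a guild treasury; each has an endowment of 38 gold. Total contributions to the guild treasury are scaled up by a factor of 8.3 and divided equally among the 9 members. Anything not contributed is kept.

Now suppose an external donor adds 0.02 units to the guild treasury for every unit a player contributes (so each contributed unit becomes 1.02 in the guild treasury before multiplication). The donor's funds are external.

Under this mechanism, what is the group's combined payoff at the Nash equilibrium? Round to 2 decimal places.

The effective private return is 8.3 × 1.02 / 9 = 0.9407, which is still under 1, so the mechanism doesn't change anyone's dominant strategy: zero contribution.
At the Nash equilibrium no one contributes; group total payoff = 9 × 38 = 342.

342.00 gold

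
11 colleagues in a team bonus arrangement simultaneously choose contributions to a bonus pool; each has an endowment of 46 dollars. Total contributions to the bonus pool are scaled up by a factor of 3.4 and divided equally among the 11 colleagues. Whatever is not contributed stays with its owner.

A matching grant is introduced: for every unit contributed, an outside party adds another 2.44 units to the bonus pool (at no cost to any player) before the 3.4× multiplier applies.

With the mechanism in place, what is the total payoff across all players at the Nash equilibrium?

5918.18 dollars

With the mechanism, a contributed unit returns 3.4 × 3.44 / 11 = 1.0633 per unit of net cost to the contributor — now above 1 — so contributing fully is weakly dominant for every player.
So the Nash equilibrium is full contribution by all 11; the group earns 3.4 × 3.44 × 506 = 5918.18.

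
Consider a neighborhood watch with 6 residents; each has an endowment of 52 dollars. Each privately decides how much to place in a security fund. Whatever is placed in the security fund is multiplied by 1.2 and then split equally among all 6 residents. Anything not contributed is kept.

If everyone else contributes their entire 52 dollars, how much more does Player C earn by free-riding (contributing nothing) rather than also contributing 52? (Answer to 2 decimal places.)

41.60 dollars

Switching from a contribution of 52 to 0 lets Player C keep an extra 52 dollars, but lowers the security fund by 52, which costs Player C their own share of that drop: 1.2/6 × 52 = 10.40.
Net gain = 52 − 10.40 = 41.60. The private return per contributed unit (0.2000) is below 1, so free-riding is indeed the best response regardless of what the others do.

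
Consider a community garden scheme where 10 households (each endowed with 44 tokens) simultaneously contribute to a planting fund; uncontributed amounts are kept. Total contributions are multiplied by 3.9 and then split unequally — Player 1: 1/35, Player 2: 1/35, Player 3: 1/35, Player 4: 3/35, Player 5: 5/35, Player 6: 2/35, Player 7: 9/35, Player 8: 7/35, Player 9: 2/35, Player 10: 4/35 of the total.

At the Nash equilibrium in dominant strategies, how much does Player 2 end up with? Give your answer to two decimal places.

For player j, contributing a unit is worthwhile iff 3.9 × (j's share) ≥ 1, i.e. iff j's share is at least 0.2564.
Player 7 alone (share 9/35) is above the threshold, contributing 44; the remaining 9 contribute 0. Total contributed: 44.
Player 2 keeps 44 and receives 3.9 × 44 × 1/35 = 4.90 from the planting fund, for a payoff of 48.90.

48.90 tokens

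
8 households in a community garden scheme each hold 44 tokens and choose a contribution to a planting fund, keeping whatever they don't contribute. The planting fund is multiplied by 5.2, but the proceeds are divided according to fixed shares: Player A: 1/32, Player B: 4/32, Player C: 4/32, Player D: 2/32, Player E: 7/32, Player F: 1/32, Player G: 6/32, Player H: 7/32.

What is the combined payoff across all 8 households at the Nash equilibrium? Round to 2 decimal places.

Each unit j contributes comes back to j as 5.2 × (j's share), so j prefers to contribute only if that share exceeds 1/5.2 = 0.1923; otherwise keeping the unit dominates.
Player E and Player H clear that bar, contributing 44 each; the remaining 6 contribute 0. Total contributed: 88.
The planting fund pays out 5.2 × 88 = 457.60 in total (split across the unequal shares, but the aggregate is all that matters for the group sum).
The 6 free-riders keep 44 each, adding 264. Group total = 264 + 457.60 = 721.60.

721.60 tokens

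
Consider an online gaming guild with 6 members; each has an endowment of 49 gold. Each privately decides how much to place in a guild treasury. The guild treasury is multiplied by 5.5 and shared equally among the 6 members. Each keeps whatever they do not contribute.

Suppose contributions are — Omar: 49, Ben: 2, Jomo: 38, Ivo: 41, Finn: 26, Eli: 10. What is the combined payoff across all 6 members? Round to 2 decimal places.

1041.00 gold

Total contributed: 49 + 2 + 38 + 41 + 26 + 10 = 166; total kept: 6 × 49 − 166 = 128.
The guild treasury pays out 5.5 × 166 = 913.00 in aggregate.
Group total = 128 + 913.00 = 1041.00.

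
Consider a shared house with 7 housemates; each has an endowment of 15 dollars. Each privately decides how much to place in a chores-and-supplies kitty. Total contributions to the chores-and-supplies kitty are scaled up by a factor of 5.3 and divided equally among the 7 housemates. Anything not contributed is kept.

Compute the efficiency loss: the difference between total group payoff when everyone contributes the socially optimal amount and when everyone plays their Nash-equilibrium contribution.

451.50 dollars

Each contributed unit returns 5.3/7 = 0.7571 to its contributor — below 1 — so contributing 0 is dominant for every player. At the Nash equilibrium everyone keeps their 15, and the group total is 7 × 15 = 105.
Each contributed unit returns 5.300 to the group as a whole (0.7571 to each of 7 players), which exceeds 1, so the social optimum is full contribution: group total = 5.300 × 105 = 556.50.
Efficiency loss = 556.50 − 105 = 451.50.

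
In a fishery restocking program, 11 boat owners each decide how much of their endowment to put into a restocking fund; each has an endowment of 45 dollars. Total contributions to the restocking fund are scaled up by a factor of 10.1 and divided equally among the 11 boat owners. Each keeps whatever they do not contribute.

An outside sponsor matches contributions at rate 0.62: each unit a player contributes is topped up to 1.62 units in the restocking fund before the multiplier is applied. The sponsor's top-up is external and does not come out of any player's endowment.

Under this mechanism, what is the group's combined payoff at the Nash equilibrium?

8099.19 dollars

With the mechanism, a contributed unit returns 10.1 × 1.62 / 11 = 1.4875 per unit of net cost to the contributor — now above 1 — so contributing fully is weakly dominant for every player.
So the Nash equilibrium is full contribution by all 11; the group earns 10.1 × 1.62 × 495 = 8099.19.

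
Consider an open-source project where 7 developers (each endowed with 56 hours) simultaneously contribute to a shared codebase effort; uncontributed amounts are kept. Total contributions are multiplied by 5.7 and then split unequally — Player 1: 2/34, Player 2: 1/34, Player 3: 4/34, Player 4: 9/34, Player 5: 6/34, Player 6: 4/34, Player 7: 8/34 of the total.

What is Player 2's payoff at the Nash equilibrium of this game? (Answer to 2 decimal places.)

84.16 hours

Each unit j contributes comes back to j as 5.7 × (j's share), so j prefers to contribute only if that share exceeds 1/5.7 = 0.1754; otherwise keeping the unit dominates.
Player 4, Player 5 and Player 7 are above the threshold, contributing 56 each; the remaining 4 contribute 0. Total contributed: 168.
Player 2 keeps 56 and receives 5.7 × 168 × 1/34 = 28.16 from the shared codebase effort, for a payoff of 84.16.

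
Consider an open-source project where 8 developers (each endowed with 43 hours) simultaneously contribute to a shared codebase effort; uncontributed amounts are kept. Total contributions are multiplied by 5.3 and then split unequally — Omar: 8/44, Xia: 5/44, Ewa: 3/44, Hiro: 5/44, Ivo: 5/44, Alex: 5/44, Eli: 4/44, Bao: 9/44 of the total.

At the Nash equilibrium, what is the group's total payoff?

528.90 hours

A player with share s gets back 5.3·s per unit contributed, so full contribution is dominant for anyone with s > 1/5.3 = 0.1887 and zero contribution is dominant for anyone below.
Bao alone (share 9/44) is above the threshold, contributing 43; the remaining 7 contribute 0. Total contributed: 43.
The shared codebase effort pays out 5.3 × 43 = 227.90 in total (split across the unequal shares, but the aggregate is all that matters for the group sum).
The 7 free-riders keep 43 each, adding 301. Group total = 301 + 227.90 = 528.90.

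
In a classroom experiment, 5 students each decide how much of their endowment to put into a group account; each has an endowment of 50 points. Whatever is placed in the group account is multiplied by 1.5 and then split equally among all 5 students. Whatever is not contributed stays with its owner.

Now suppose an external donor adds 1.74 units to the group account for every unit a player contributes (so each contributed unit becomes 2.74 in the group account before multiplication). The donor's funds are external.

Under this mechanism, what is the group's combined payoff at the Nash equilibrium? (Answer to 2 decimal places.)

250.00 points

With the mechanism, a contributed unit returns 1.5 × 2.74 / 5 = 0.8220 per unit of net cost — still below 1 — so contributing 0 remains dominant for every player.
Everyone keeps their endowment and the group total is 5 × 50 = 250.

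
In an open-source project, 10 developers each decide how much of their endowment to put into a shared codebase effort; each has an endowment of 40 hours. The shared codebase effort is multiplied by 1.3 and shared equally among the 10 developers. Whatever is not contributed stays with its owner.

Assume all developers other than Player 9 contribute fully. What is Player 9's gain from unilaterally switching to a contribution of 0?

Switching from a contribution of 40 to 0 lets Player 9 keep an extra 40 hours, but lowers the shared codebase effort by 40, which costs Player 9 their own share of that drop: 1.3/10 × 40 = 5.20.
Net gain = 40 − 5.20 = 34.80. The private return per contributed unit (0.1300) is below 1, so free-riding is indeed the best response regardless of what the others do.

34.80 hours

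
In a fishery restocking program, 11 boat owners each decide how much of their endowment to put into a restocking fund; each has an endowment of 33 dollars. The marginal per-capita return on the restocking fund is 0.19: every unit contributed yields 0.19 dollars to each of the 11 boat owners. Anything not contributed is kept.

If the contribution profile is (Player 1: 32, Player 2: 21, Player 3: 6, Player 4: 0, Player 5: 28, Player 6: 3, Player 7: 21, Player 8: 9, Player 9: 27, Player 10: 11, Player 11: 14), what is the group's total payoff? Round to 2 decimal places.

550.48 dollars

Total contributed: 32 + 21 + 6 + 0 + 28 + 3 + 21 + 9 + 27 + 11 + 14 = 172; total kept: 11 × 33 − 172 = 191.
The restocking fund pays out 0.19 × 11 × 172 = 359.48 in aggregate.
Group total = 191 + 359.48 = 550.48.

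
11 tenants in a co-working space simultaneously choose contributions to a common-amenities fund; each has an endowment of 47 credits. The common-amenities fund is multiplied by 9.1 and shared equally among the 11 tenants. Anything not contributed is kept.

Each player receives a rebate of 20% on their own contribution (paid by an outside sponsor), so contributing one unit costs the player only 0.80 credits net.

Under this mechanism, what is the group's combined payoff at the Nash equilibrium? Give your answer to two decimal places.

Under the mechanism each unit contributed yields (9.1/11) / 0.80 = 1.0341 back to its contributor per unit of net cost, which exceeds 1, making full contribution the dominant choice for everyone.
So the Nash equilibrium is full contribution by all 11; the group earns 11 × (47 × 0.20 + 9.1 × 47) = 4808.10.

4808.10 credits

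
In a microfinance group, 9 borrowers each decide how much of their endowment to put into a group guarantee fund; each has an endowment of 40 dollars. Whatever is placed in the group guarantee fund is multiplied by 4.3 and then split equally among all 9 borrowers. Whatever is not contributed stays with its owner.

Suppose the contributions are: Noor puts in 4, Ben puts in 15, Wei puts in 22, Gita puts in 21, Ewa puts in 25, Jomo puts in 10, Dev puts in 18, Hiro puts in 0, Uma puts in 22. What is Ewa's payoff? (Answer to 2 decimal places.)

Total contributed: 4 + 15 + 22 + 21 + 25 + 10 + 18 + 0 + 22 = 137.
Each receives 4.3 × 137 / 9 = 65.46 from the group guarantee fund.
Ewa keeps 40 − 25 = 15, so Ewa's payoff is 15 + 65.46 = 80.46.

80.46 dollars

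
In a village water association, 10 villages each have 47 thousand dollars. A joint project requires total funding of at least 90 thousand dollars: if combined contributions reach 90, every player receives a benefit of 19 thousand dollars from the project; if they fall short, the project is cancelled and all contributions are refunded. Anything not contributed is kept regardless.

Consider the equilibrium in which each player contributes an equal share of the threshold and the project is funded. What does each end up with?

57 thousand dollars

Equal share of the threshold: 90/10 = 9.
At this profile no one gains by cutting their contribution: any cut drops the total below 90, the project is cancelled, contributions are refunded, and the deviator ends with 47, which is less than 47 − 9 + 19 = 57. Contributing more than 9 just wastes the excess. So contributing exactly 9 is a best response.
Each player's payoff: 47 − 9 + 19 = 57.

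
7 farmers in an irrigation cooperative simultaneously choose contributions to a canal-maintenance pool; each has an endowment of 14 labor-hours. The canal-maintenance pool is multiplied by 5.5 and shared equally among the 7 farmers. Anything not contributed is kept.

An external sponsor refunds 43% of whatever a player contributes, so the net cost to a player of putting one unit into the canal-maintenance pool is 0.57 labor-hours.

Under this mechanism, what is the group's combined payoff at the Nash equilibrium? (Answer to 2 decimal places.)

581.14 labor-hours

Under the mechanism each unit contributed yields (5.5/7) / 0.57 = 1.3784 back to its contributor per unit of net cost, which exceeds 1, making full contribution the dominant choice for everyone.
So the Nash equilibrium is full contribution by all 7; the group earns 7 × (14 × 0.43 + 5.5 × 14) = 581.14.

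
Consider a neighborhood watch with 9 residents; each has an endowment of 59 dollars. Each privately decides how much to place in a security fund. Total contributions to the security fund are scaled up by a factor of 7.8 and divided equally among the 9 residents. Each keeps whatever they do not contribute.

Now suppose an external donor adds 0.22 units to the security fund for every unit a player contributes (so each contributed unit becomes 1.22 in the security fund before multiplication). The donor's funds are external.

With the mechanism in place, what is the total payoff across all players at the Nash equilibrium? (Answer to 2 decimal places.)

5053.00 dollars

Under the mechanism each unit contributed yields 7.8 × 1.22 / 9 = 1.0573 back to its contributor per unit of net cost, which exceeds 1, making full contribution the dominant choice for everyone.
So the Nash equilibrium is full contribution by all 9; the group earns 7.8 × 1.22 × 531 = 5053.00.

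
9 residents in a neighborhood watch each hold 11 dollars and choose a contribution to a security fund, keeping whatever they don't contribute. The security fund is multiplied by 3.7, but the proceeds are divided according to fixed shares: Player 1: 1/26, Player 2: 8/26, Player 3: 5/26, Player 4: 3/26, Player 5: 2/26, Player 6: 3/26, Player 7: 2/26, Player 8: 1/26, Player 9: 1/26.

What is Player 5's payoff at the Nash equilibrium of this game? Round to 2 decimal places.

Each unit j contributes comes back to j as 3.7 × (j's share), so j prefers to contribute only if that share exceeds 1/3.7 = 0.2703; otherwise keeping the unit dominates.
Only Player 2 (8/26) clears that bar, contributing 11; the remaining 8 contribute 0. Total contributed: 11.
Player 5 keeps 11 and receives 3.7 × 11 × 2/26 = 3.13 from the security fund, for a payoff of 14.13.

14.13 dollars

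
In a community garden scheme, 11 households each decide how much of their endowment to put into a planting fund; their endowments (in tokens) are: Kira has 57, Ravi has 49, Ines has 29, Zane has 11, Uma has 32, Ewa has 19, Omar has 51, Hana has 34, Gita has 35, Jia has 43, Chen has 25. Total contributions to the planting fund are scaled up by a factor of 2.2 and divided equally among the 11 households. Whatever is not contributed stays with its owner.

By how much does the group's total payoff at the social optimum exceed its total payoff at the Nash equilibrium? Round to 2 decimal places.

The private return per contributed unit is 2.2/11 = 0.2000 < 1 for every player regardless of endowment, so the Nash equilibrium is zero contribution and the group total is Σ E_j = 57 + 49 + 29 + 11 + 32 + 19 + 51 + 34 + 35 + 43 + 25 = 385.
Each contributed unit returns 2.200 to the group, so the social optimum is full contribution by everyone: group total = 2.200 × 385 = 847.00.
Efficiency loss = (2.200 − 1) × 385 = 462.00.

462.00 tokens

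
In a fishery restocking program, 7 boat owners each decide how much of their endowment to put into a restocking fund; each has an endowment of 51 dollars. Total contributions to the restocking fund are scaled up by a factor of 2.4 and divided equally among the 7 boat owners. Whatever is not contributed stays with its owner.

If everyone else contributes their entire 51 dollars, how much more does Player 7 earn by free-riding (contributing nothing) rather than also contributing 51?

33.51 dollars

Switching from a contribution of 51 to 0 lets Player 7 keep an extra 51 dollars, but lowers the restocking fund by 51, which costs Player 7 their own share of that drop: 2.4/7 × 51 = 17.49.
Net gain = 51 − 17.49 = 33.51. The private return per contributed unit (0.3429) is below 1, so free-riding is indeed the best response regardless of what the others do.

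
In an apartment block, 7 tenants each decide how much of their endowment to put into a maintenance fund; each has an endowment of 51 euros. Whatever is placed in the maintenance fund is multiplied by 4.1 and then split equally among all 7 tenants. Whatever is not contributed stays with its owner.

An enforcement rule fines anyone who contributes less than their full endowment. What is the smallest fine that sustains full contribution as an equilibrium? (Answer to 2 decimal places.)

21.13 euros

Given the others contribute fully, the best deviation is to contribute 0 (any partial contribution still incurs the fine and gives up units whose private return 0.5857 is below 1).
Deviating from 51 to 0 saves 51 euros but forfeits the deviator's share of the drop in the maintenance fund: 4.1/7 × 51 = 29.87.
So the deviation gain is 51 − 29.87 = 21.13, and the fine must be at least 21.13 euros to wipe it out.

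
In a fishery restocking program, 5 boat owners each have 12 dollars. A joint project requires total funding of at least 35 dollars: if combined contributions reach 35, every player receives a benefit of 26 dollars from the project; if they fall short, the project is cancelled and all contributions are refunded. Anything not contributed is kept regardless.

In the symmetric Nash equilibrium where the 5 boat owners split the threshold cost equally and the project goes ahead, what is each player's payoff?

Equal share of the threshold: 35/5 = 7.
At this profile no one gains by cutting their contribution: any cut drops the total below 35, the project is cancelled, contributions are refunded, and the deviator ends with 12, which is less than 12 − 7 + 26 = 31. Contributing more than 7 just wastes the excess. So contributing exactly 7 is a best response.
Each player's payoff: 12 − 7 + 26 = 31.

31 dollars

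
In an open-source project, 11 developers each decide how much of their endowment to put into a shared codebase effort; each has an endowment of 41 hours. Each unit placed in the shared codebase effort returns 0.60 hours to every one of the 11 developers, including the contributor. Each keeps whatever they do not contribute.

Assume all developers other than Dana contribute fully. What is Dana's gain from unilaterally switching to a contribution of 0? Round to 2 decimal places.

16.40 hours

Switching from a contribution of 41 to 0 lets Dana keep an extra 41 hours, but lowers the shared codebase effort by 41, which costs Dana their own share of that drop: 0.60 × 41 = 24.60.
Net gain = 41 − 24.60 = 16.40. The private return per contributed unit (0.60) is below 1, so free-riding is indeed the best response regardless of what the others do.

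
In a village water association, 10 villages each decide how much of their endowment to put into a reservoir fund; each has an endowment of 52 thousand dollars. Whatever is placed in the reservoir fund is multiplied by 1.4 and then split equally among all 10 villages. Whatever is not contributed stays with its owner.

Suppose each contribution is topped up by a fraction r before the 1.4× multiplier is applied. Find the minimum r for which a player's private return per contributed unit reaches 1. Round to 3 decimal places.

6.143

With matching at rate r, one contributed unit becomes (1 + r) in the reservoir fund and returns 1.4 × (1 + r) / 10 to the contributor.
Setting this equal to 1: 1 + r = 10/1.4 = 7.1429.
So the minimum matching rate is r = 7.1429 − 1 = 6.143.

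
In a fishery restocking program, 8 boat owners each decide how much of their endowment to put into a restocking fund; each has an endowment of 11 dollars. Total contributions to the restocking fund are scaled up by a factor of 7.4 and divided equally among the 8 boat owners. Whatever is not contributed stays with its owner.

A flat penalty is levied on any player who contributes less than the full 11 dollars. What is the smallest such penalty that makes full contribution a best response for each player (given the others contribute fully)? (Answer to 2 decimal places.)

0.83 dollars

Given the others contribute fully, the best deviation is to contribute 0 (any partial contribution still incurs the fine and gives up units whose private return 0.9250 is below 1).
Deviating from 11 to 0 saves 11 dollars but forfeits the deviator's share of the drop in the restocking fund: 7.4/8 × 11 = 10.17.
So the deviation gain is 11 − 10.17 = 0.83, and the fine must be at least 0.83 dollars to wipe it out.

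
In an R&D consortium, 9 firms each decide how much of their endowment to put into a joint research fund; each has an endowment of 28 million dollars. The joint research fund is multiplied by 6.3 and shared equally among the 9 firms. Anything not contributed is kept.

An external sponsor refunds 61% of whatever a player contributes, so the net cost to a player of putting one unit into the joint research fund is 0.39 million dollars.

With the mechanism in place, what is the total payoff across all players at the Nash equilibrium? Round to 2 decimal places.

Under the mechanism each unit contributed yields (6.3/9) / 0.39 = 1.7949 back to its contributor per unit of net cost, which exceeds 1, making full contribution the dominant choice for everyone.
At the Nash equilibrium everyone contributes 28. Group total payoff = 9 × (28 × 0.61 + 6.3 × 28) = 1741.32.

1741.32 million dollars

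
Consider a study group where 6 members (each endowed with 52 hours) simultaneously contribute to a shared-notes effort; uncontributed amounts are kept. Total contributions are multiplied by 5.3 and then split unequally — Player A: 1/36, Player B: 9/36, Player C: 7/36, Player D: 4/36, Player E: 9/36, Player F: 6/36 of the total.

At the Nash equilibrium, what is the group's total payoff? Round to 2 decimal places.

982.80 hours

For player j, contributing a unit is worthwhile iff 5.3 × (j's share) ≥ 1, i.e. iff j's share is at least 0.1887.
Player B, Player C and Player E clear that bar, contributing 52 each; the remaining 3 contribute 0. Total contributed: 156.
The shared-notes effort pays out 5.3 × 156 = 826.80 in total (split across the unequal shares, but the aggregate is all that matters for the group sum).
The 3 free-riders keep 52 each, adding 156. Group total = 156 + 826.80 = 982.80.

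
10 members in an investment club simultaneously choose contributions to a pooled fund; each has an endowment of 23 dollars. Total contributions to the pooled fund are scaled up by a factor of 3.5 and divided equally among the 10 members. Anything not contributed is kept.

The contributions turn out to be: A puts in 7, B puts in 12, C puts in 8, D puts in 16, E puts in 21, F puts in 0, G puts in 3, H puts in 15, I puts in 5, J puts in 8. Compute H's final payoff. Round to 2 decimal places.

41.25 dollars

Total contributed: 7 + 12 + 8 + 16 + 21 + 0 + 3 + 15 + 5 + 8 = 95.
Each receives 3.5 × 95 / 10 = 33.25 from the pooled fund.
H keeps 23 − 15 = 8, so H's payoff is 8 + 33.25 = 41.25.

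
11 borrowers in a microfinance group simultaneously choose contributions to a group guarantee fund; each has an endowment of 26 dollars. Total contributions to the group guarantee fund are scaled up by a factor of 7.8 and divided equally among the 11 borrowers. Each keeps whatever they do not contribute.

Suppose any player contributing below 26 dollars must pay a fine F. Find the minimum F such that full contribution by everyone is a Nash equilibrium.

Given the others contribute fully, the best deviation is to contribute 0 (any partial contribution still incurs the fine and gives up units whose private return 0.7091 is below 1).
Deviating from 26 to 0 saves 26 dollars but forfeits the deviator's share of the drop in the group guarantee fund: 7.8/11 × 26 = 18.44.
So the deviation gain is 26 − 18.44 = 7.56, and the fine must be at least 7.56 dollars to wipe it out.

7.56 dollars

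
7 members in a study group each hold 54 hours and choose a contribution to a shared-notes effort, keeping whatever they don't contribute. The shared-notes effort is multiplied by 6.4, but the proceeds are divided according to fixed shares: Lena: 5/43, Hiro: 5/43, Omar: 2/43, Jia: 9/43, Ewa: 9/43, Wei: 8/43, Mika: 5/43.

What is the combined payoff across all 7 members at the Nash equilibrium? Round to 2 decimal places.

Player j's private return per contributed unit is 6.4 × (j's share). Contributing is weakly dominant for j when that share is at least 1/6.4 = 0.1563, and contributing 0 is dominant otherwise.
The shares above 0.1563 belong to Jia, Ewa and Wei, contributing 54 each; the remaining 4 contribute 0. Total contributed: 162.
The shared-notes effort pays out 6.4 × 162 = 1036.80 in total (split across the unequal shares, but the aggregate is all that matters for the group sum).
The 4 free-riders keep 54 each, adding 216. Group total = 216 + 1036.80 = 1252.80.

1252.80 hours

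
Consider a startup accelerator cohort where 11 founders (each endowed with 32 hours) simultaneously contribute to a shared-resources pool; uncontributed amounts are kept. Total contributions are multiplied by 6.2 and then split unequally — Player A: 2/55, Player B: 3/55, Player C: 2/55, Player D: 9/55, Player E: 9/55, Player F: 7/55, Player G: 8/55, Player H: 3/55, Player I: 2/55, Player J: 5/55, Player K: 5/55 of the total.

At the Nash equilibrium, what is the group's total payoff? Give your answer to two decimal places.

684.80 hours

Player j's private return per contributed unit is 6.2 × (j's share). Contributing is weakly dominant for j when that share is at least 1/6.2 = 0.1613, and contributing 0 is dominant otherwise.
Player D and Player E are above the threshold, contributing 32 each; the remaining 9 contribute 0. Total contributed: 64.
The shared-resources pool pays out 6.2 × 64 = 396.80 in total (split across the unequal shares, but the aggregate is all that matters for the group sum).
The 9 free-riders keep 32 each, adding 288. Group total = 288 + 396.80 = 684.80.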